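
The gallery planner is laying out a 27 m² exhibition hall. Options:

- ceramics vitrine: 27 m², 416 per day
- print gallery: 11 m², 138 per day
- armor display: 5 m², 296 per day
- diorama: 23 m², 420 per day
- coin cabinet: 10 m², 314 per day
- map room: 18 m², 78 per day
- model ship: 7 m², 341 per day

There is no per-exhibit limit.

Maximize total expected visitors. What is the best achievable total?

1525

Taking the top-ratio exhibits first gives 5×armor display for 1480 (25 m²).
Replace armor display with model ship: the trade gains 45 net, giving 1525 at 27 m².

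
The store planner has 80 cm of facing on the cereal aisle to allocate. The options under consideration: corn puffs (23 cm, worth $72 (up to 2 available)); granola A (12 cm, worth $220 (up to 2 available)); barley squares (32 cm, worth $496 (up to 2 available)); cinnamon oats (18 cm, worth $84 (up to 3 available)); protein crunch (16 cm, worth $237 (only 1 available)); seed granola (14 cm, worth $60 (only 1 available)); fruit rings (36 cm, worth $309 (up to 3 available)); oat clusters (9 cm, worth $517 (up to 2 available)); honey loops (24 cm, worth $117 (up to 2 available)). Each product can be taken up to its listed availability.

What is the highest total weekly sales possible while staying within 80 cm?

A density-first pass picks 2×granola A + barley squares + 2×oat clusters — 1970 at 74 cm.
Dropping granola A frees 12 cm; slotting in protein crunch (16 cm) lifts the total to 1987 at 78 cm.
The spare 2 cm is too small for any remaining product, and no exchange beats 1987.

1987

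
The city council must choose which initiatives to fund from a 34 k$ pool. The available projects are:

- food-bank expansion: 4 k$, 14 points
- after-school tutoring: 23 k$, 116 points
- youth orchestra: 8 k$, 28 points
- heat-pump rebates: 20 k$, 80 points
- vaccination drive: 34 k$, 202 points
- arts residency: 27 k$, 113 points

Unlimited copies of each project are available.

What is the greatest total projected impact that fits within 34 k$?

Density check — vaccination drive 5.94, after-school tutoring 5.04, arts residency 4.19 are the best per k$.
Taking vaccination drive: 34 k$ used, 202 in projected impact.
No other feasible combination exceeds 202.

202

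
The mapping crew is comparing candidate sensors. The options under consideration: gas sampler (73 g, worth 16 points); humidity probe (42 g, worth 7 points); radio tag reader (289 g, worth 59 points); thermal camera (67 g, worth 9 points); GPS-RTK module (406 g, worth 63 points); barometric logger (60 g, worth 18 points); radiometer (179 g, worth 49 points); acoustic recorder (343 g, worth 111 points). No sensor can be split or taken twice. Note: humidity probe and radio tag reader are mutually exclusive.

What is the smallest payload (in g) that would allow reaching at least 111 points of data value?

343

Look for the lowest-payload combination reaching 111.
acoustic recorder reaches 111 using 343 g.
Below 343 g the best achievable stays under 111.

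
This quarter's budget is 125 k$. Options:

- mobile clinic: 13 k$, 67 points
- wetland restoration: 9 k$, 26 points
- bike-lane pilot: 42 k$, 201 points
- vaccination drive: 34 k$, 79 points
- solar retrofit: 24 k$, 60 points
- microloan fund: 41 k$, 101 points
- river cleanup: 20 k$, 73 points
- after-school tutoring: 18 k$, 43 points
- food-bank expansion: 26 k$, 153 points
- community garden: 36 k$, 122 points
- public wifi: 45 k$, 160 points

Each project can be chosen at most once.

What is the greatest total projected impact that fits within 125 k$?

554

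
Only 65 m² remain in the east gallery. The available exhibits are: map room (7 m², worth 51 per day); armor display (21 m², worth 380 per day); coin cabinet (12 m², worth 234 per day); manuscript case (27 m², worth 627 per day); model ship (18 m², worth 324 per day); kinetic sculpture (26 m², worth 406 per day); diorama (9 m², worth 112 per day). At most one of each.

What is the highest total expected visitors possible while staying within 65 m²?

1267

Greedy by ratio would take armor display + coin cabinet + manuscript case: 60 m² used, total 1241.
Replace armor display with kinetic sculpture: the trade gains 26 net, giving 1267 at 65 m².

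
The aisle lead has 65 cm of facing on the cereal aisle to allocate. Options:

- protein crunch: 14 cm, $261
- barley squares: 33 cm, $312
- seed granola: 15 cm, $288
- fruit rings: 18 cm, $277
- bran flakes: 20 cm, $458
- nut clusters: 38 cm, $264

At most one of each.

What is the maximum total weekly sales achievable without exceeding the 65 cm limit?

1023

Greedy by ratio would take protein crunch + seed granola + bran flakes: 49 cm used, total 1007.
Replace protein crunch with fruit rings: the trade gains 16 net, giving 1023 at 53 cm.
The spare 12 cm is too small for any remaining product, and no exchange beats 1023.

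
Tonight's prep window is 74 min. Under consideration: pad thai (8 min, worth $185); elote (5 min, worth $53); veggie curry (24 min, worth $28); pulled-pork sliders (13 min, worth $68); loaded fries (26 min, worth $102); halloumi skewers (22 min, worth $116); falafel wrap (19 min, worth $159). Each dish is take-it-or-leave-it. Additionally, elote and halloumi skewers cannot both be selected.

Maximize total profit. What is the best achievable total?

Best packing: pad thai + elote + pulled-pork sliders + loaded fries + falafel wrap — 71 min, 567 total.
Nothing else feasible within 74 min beats 567.

567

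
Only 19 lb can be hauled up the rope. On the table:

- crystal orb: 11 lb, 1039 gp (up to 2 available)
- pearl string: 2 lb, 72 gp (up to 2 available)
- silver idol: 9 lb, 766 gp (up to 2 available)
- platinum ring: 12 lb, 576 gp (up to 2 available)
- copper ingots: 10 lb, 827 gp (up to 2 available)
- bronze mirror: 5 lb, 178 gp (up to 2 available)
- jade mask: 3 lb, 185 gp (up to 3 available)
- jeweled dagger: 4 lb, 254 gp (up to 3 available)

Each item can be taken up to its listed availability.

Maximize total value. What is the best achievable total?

1593

Taking the top-ratio items first gives crystal orb + 2×jeweled dagger for 1547 (19 lb).
Dropping crystal orb and 2×jeweled dagger frees 19 lb; slotting in silver idol + copper ingots (19 lb) lifts the total to 1593 at 19 lb.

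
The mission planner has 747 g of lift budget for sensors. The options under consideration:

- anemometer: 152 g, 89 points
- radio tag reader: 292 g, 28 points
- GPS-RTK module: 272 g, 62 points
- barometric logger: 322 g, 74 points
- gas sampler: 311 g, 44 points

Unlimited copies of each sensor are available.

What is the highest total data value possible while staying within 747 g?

The ratio ordering already packs tightly: 4×anemometer, 608 g, 356.

356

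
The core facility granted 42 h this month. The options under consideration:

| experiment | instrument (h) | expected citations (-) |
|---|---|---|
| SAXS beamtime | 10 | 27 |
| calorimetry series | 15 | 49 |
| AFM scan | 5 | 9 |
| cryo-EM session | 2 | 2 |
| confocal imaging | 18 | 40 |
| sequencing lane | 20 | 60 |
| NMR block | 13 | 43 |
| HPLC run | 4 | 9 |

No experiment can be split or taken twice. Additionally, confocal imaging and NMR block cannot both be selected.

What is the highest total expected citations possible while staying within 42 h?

128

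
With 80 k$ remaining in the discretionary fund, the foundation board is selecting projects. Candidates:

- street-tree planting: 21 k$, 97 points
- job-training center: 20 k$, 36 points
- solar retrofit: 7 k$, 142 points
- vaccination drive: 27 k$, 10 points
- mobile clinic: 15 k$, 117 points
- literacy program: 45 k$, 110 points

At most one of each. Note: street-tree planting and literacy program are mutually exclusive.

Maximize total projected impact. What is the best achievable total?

392

Density check — solar retrofit 20.29, mobile clinic 7.80, street-tree planting 4.62 are the best per k$.
The ratio ordering already packs tightly: street-tree planting + job-training center + solar retrofit + mobile clinic, 63 k$, 392.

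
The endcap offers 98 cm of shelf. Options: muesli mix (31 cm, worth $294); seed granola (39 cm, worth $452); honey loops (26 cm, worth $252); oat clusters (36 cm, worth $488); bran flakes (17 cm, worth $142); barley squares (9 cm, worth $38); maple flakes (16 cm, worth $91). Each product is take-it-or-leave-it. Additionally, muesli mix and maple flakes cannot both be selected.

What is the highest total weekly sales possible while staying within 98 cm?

1082

The ratio ordering already packs tightly: seed granola + oat clusters + bran flakes, 92 cm, 1082.
No other feasible combination exceeds 1082.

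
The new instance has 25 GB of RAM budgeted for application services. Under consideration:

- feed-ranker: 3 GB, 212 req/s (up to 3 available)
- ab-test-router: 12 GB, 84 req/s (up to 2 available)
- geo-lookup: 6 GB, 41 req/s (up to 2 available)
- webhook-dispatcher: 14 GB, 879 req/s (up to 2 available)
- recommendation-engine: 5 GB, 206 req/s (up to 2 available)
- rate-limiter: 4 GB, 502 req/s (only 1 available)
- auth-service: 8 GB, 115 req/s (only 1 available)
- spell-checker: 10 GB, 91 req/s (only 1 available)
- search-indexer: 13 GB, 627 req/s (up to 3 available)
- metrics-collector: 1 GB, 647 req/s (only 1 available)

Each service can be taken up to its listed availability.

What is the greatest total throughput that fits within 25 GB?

2452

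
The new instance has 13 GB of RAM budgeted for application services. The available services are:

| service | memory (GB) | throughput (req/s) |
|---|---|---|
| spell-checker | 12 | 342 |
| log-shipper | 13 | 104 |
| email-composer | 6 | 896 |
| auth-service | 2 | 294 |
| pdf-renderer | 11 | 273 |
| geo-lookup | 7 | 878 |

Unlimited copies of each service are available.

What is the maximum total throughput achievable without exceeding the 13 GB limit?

1792

Best packing: 2×email-composer — 12 GB, 1792 total.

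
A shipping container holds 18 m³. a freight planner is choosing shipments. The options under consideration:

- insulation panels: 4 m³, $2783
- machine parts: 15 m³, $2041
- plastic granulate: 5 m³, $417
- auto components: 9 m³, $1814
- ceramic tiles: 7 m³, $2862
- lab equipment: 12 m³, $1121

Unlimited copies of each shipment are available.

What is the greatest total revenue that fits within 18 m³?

11132

4×insulation panels uses 16 of the 18 m³ and totals 11132.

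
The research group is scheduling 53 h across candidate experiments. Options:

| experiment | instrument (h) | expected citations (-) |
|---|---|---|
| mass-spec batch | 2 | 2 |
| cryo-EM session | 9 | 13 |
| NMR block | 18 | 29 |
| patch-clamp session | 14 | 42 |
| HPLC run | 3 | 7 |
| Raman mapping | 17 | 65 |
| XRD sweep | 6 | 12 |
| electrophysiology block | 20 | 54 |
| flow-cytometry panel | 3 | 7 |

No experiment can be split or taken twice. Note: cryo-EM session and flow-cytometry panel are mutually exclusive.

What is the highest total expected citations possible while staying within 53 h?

Best packing: mass-spec batch + patch-clamp session + Raman mapping + electrophysiology block — 53 h, 163 total.
Runner-up patch-clamp session + Raman mapping + electrophysiology block tops out at 161.

163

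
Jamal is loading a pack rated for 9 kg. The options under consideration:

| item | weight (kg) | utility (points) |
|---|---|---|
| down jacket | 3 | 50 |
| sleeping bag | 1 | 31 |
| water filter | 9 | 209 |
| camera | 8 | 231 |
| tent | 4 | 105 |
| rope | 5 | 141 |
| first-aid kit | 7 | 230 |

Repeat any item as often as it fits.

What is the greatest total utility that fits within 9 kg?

Taking 2×sleeping bag + first-aid kit: 9 kg used, 292 in utility.
No other feasible combination exceeds 292.

292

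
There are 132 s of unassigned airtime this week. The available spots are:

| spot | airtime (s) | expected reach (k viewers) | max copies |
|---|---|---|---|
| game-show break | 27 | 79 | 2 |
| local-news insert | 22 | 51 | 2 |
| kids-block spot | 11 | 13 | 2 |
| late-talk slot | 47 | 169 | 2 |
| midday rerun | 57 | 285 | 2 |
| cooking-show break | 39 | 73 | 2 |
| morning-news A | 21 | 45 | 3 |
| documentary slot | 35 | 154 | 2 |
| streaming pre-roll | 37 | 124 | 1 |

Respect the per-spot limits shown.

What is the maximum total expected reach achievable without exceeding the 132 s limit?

Density check — midday rerun 5.00, documentary slot 4.40, late-talk slot 3.60, streaming pre-roll 3.35 are the best per s.
A density-first pass picks kids-block spot + 2×midday rerun — 583 at 125 s.
The 68 s tied up in kids-block spot and midday rerun is better spent on 2×documentary slot — total rises to 593 (127 s).
That's the maximum — no swap from here does better than 593.

593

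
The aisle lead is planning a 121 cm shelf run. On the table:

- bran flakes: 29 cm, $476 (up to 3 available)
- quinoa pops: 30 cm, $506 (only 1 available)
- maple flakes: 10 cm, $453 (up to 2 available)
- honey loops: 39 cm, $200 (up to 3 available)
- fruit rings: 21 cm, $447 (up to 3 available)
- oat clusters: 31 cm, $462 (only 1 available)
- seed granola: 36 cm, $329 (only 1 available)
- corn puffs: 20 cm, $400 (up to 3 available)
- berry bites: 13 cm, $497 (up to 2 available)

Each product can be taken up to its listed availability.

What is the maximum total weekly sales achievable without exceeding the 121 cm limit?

3300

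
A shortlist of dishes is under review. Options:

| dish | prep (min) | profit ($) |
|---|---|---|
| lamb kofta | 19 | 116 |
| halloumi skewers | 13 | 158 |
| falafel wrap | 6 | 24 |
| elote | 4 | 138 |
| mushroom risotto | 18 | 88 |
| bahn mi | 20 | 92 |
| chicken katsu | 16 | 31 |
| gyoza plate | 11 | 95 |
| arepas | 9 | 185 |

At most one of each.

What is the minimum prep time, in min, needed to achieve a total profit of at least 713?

Need the lightest bundle worth ≥ 713.
Taking lamb kofta + halloumi skewers + falafel wrap + elote + gyoza plate + arepas gives 716 (≥ 713) for 62 min.
No combination under 62 min hits 713.

62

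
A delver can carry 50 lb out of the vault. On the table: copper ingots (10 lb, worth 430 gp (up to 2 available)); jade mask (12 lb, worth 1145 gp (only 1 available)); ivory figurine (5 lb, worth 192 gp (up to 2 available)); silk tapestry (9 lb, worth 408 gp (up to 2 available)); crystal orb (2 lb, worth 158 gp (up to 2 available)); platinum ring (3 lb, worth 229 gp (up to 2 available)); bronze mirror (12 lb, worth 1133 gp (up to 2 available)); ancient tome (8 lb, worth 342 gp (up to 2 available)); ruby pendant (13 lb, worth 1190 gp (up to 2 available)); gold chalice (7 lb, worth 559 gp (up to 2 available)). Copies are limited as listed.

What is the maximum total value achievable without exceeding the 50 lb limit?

4658

Taking the top-ratio items first gives jade mask + 2×bronze mirror + ruby pendant for 4601 (49 lb).
Replace bronze mirror with ruby pendant: the trade gains 57 net, giving 4658 at 50 lb.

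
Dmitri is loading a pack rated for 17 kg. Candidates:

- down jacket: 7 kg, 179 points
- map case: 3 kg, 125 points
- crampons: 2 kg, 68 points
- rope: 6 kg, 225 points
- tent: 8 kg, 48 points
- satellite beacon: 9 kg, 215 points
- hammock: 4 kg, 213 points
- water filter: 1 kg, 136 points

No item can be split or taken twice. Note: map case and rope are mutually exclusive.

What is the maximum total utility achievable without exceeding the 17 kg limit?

Density check — water filter 136.00, hammock 53.25, map case 41.67, rope 37.50 are the best per kg.
Taking down jacket + map case + crampons + hammock + water filter: 17 kg used, 721 in utility.
No other feasible combination exceeds 721.

721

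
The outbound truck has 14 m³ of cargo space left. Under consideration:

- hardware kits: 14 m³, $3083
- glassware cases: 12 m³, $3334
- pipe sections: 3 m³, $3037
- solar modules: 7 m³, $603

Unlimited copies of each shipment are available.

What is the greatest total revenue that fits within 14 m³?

Best packing: 4×pipe sections — 12 m³, 12148 total.
Every other selection either busts 14 m³ or fails to beat 12148.

12148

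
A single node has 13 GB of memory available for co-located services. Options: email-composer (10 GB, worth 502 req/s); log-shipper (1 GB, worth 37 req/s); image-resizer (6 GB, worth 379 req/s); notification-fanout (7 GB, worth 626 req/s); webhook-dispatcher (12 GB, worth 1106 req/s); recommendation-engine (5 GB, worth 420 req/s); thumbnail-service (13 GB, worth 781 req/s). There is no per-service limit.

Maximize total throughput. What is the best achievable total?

1143

Taking log-shipper + webhook-dispatcher: 13 GB used, 1143 in throughput.
Every other selection either busts 13 GB or fails to beat 1143.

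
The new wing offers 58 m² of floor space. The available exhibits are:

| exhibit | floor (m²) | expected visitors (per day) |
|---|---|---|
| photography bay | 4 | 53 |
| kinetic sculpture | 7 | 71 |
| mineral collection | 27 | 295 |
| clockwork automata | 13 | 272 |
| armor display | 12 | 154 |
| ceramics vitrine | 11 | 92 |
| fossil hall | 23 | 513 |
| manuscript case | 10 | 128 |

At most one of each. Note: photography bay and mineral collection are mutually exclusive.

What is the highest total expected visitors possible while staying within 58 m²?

1067

The ratio heuristic lands on photography bay + clockwork automata + armor display + fossil hall (992) but leaves 6 m² idle.
The 4 m² tied up in photography bay is better spent on manuscript case — total rises to 1067 (58 m²).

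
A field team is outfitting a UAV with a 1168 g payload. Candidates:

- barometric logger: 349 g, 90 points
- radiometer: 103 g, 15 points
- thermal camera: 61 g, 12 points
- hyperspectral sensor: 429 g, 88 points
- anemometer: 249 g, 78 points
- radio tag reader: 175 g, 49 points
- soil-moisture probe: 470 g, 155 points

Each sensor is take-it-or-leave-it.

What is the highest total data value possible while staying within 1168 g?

335

Taking the top-ratio sensors first gives radiometer + thermal camera + anemometer + radio tag reader + soil-moisture probe for 309 (1058 g).
The 278 g tied up in radiometer and radio tag reader is better spent on barometric logger — total rises to 335 (1129 g).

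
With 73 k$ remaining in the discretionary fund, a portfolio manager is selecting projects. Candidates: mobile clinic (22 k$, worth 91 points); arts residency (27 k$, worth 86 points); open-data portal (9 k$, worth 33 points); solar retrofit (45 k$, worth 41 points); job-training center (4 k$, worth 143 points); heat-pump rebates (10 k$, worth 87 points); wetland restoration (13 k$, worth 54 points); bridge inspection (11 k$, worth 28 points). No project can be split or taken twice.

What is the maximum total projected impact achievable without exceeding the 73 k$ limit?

440

By projected impact per k$: job-training center 35.75, heat-pump rebates 8.70, wetland restoration 4.15, mobile clinic 4.14 lead.
A density-first pass picks mobile clinic + open-data portal + job-training center + heat-pump rebates + wetland restoration + bridge inspection — 436 at 69 k$.
Dropping wetland restoration and bridge inspection frees 24 k$; slotting in arts residency (27 k$) lifts the total to 440 at 72 k$.
Runner-up mobile clinic + open-data portal + job-training center + heat-pump rebates + wetland restoration + bridge inspection tops out at 436.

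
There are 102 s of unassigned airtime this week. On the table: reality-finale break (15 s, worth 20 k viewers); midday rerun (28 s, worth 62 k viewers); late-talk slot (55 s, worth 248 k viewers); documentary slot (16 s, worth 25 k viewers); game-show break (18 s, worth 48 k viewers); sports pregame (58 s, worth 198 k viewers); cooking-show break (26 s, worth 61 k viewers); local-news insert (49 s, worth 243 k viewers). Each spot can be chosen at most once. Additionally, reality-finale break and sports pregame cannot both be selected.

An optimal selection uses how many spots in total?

The maximum expected reach within 102 s is 358.
For example midday rerun + late-talk slot + game-show break achieves it, using 101 s.
Any selection reaching 358 contains exactly 3 spots.

3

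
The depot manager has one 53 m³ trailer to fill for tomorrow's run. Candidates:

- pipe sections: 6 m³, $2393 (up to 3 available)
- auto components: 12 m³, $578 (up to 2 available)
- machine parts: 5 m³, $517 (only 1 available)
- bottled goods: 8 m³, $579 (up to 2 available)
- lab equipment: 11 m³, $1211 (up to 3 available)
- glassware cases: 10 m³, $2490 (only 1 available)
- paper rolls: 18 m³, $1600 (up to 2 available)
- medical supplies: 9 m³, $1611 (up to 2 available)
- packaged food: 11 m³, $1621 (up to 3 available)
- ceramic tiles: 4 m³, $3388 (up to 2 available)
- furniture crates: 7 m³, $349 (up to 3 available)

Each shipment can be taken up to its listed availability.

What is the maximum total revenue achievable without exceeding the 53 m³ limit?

18635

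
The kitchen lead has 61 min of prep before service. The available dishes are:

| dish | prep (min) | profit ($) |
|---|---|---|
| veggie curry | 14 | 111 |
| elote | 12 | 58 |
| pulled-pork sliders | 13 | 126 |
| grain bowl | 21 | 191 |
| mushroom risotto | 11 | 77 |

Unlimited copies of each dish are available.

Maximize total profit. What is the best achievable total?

569

Density check — pulled-pork sliders 9.69, grain bowl 9.10, veggie curry 7.93 are the best per min.
The ratio heuristic lands on 4×pulled-pork sliders (504) but leaves 9 min idle.
Replace pulled-pork sliders with grain bowl: the trade gains 65 net, giving 569 at 60 min.
Nothing else within 61 min beats 569.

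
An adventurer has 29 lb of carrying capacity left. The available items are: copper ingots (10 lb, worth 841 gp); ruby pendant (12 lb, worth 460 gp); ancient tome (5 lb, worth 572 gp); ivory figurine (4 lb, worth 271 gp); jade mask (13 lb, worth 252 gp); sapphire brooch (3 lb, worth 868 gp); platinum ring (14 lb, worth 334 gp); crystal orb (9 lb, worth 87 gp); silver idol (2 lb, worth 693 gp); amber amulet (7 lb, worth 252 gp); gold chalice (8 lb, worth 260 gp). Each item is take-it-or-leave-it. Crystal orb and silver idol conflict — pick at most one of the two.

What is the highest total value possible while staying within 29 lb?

Density check — silver idol 346.50, sapphire brooch 289.33, ancient tome 114.40, copper ingots 84.10 are the best per lb.
Taking copper ingots + ancient tome + ivory figurine + sapphire brooch + silver idol: 24 lb used, 3245 in value.
No other feasible combination exceeds 3245.

3245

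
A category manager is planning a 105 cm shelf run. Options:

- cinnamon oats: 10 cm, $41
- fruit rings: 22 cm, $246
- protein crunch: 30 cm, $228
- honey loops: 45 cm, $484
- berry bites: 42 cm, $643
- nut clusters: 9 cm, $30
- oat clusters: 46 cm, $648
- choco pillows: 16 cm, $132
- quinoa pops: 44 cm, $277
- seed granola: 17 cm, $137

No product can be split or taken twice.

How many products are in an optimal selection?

3

The maximum weekly sales within 105 cm is 1428.
berry bites + oat clusters + seed granola hits 1428 at 105 cm.
All optima have 3 products.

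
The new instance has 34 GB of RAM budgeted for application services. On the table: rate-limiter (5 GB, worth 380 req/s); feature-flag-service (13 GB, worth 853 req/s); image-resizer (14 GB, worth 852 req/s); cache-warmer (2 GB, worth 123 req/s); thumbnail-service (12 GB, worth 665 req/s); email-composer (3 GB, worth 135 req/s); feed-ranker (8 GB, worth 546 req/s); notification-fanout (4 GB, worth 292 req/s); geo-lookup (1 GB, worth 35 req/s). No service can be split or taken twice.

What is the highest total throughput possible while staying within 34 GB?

2241

Ranking by ratio (throughput/GB): rate-limiter 76.00, notification-fanout 73.00, feed-ranker 68.25, feature-flag-service 65.62.
Greedy by ratio would take rate-limiter + feature-flag-service + cache-warmer + feed-ranker + notification-fanout + geo-lookup: 33 GB used, total 2229.
Dropping cache-warmer frees 2 GB; slotting in email-composer (3 GB) lifts the total to 2241 at 34 GB.
Next best is rate-limiter + feature-flag-service + cache-warmer + feed-ranker + notification-fanout + geo-lookup at 2229 (33 GB) — short by 12.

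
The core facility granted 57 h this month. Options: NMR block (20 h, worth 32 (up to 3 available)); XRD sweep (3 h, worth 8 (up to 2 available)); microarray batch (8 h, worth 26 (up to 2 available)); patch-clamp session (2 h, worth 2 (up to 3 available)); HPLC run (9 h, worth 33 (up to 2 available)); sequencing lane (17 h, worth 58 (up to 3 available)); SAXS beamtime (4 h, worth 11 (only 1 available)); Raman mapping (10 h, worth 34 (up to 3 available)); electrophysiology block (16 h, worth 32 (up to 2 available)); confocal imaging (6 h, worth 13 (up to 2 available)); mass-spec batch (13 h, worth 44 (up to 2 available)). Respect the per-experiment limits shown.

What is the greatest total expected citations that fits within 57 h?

196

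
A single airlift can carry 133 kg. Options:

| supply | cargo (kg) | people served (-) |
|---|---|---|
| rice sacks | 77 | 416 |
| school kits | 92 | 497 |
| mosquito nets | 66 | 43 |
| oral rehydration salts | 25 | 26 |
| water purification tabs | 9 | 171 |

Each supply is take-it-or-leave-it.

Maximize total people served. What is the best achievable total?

Taking the top-ratio supplies first gives rice sacks + oral rehydration salts + water purification tabs for 613 (111 kg).
Replace rice sacks with school kits: the trade gains 81 net, giving 694 at 126 kg.

694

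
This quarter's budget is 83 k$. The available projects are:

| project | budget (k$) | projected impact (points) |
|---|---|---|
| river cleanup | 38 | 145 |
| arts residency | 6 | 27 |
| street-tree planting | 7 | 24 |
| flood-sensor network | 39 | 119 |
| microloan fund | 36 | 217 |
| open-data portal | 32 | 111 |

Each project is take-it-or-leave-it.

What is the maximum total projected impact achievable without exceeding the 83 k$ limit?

389

The ratio ordering already packs tightly: river cleanup + arts residency + microloan fund, 80 k$, 389.
No other feasible combination exceeds 389.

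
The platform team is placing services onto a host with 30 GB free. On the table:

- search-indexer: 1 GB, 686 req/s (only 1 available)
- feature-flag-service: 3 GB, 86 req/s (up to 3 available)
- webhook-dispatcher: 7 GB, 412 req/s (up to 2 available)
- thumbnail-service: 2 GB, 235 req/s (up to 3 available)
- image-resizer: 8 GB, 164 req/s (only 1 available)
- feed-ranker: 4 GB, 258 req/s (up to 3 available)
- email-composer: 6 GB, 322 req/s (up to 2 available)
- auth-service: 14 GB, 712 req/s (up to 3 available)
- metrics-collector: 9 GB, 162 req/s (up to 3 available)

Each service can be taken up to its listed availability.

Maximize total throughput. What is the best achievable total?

2731

Filling by ratio: search-indexer + feature-flag-service + webhook-dispatcher + 3×thumbnail-service + 3×feed-ranker for 2663, with 1 GB left unused.
Dropping feature-flag-service and feed-ranker frees 7 GB; slotting in webhook-dispatcher (7 GB) lifts the total to 2731 at 29 GB.
No other feasible combination exceeds 2731.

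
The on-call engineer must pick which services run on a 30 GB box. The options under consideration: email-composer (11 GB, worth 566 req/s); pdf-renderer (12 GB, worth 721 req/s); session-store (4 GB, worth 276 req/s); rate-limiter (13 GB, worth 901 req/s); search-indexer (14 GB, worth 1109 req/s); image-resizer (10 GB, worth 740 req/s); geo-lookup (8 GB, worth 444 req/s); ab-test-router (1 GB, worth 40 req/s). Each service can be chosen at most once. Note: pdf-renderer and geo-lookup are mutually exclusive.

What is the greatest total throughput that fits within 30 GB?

2165

Ranking by ratio (throughput/GB): search-indexer 79.21, image-resizer 74.00, rate-limiter 69.31, session-store 69.00.
Session-store + search-indexer + image-resizer + ab-test-router uses 29 of the 30 GB and totals 2165.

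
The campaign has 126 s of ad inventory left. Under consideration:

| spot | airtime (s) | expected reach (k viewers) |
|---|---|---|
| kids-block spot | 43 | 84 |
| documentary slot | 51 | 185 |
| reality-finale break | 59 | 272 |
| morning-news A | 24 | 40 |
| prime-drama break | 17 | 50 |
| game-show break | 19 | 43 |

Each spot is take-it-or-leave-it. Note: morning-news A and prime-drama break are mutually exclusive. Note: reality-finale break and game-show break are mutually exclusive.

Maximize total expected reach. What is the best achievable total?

The ratio ordering already packs tightly: documentary slot + reality-finale break, 110 s, 457.
That's the maximum — no feasible swap from here does better than 457.

457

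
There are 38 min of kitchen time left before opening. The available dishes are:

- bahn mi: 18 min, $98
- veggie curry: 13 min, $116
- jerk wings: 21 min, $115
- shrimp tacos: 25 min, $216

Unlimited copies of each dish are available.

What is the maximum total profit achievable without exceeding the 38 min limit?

332

Filling by ratio: 2×veggie curry for 232, with 12 min left unused.
Dropping veggie curry frees 13 min; slotting in shrimp tacos (25 min) lifts the total to 332 at 38 min.
No other feasible combination exceeds 332.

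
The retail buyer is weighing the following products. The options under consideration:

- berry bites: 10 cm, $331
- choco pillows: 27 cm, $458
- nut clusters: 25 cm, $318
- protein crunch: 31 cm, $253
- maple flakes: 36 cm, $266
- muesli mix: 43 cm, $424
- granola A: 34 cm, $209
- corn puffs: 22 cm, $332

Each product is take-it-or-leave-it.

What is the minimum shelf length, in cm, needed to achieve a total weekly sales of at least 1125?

80

Minimise cm subject to total weekly sales ≥ 1125.
berry bites + choco pillows + muesli mix: 1213 weekly sales at 80 cm.
Below 80 cm the best achievable stays under 1125.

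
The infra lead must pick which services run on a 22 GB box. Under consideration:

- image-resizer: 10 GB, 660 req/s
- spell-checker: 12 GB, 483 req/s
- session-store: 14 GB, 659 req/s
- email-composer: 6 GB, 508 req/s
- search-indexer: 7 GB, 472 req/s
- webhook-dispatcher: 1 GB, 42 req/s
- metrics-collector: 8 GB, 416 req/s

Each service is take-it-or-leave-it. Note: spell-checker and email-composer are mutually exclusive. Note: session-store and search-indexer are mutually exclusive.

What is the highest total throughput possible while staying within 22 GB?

Email-composer + search-indexer + webhook-dispatcher + metrics-collector uses 22 of the 22 GB and totals 1438.

1438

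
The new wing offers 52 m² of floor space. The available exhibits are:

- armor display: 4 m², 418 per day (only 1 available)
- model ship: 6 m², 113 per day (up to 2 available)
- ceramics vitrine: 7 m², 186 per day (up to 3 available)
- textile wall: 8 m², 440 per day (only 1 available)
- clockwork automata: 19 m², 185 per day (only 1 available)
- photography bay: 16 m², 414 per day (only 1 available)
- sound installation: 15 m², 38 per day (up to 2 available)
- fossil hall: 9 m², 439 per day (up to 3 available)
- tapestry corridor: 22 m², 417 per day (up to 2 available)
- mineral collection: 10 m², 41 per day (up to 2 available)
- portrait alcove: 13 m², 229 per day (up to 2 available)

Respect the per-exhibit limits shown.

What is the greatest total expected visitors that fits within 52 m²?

2474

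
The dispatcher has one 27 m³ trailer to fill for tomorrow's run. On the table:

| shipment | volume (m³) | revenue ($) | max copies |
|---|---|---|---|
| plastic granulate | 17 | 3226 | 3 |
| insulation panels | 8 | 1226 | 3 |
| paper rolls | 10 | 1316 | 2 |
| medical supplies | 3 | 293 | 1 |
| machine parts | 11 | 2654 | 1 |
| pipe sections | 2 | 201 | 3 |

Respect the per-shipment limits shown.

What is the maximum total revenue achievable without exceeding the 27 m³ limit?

5106

By revenue per m³: machine parts 241.27, plastic granulate 189.76, insulation panels 153.25, paper rolls 131.60 lead.
Taking 2×insulation panels + machine parts: 27 m³ used, 5106 in revenue.
That's the maximum — no swap from here does better than 5106.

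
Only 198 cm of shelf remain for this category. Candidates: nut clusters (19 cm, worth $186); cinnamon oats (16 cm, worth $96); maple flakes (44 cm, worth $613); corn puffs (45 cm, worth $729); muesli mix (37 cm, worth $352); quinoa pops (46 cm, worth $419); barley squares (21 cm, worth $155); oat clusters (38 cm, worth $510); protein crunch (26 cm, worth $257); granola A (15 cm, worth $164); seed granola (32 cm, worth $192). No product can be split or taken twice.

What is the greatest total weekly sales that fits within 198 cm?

2554

Filling by ratio: nut clusters + maple flakes + corn puffs + oat clusters + protein crunch + granola A for 2459, with 11 cm left unused.
Dropping protein crunch frees 26 cm; slotting in muesli mix (37 cm) lifts the total to 2554 at 198 cm.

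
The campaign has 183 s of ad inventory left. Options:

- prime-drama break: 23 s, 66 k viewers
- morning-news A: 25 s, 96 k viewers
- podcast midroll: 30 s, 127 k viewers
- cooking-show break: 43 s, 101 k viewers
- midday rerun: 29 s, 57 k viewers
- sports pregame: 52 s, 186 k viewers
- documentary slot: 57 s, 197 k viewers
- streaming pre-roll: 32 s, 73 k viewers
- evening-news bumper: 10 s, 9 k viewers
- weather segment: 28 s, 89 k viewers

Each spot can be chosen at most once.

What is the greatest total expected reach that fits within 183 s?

615

By expected reach per s: podcast midroll 4.23, morning-news A 3.84, sports pregame 3.58, documentary slot 3.46 lead.
Taking morning-news A + podcast midroll + sports pregame + documentary slot + evening-news bumper: 174 s used, 615 in expected reach.
The spare 9 s is too small for any remaining spot, and no exchange beats 615.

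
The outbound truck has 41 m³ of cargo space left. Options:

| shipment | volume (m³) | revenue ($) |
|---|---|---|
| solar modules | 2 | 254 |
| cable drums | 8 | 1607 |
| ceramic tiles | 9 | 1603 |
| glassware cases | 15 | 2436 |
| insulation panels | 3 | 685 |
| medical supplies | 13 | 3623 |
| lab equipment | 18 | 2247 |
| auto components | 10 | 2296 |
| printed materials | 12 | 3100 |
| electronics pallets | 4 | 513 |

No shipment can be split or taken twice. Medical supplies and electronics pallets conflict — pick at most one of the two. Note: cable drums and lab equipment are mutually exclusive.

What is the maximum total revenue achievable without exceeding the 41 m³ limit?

9958

Taking solar modules + insulation panels + medical supplies + auto components + printed materials: 40 m³ used, 9958 in revenue.
Nothing else feasible within 41 m³ beats 9958.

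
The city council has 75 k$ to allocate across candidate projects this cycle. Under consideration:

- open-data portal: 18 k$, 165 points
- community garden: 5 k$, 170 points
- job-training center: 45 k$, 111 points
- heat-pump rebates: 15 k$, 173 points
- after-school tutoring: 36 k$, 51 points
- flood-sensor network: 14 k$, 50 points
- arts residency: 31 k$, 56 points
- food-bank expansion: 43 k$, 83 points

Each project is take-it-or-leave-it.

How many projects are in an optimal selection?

The maximum projected impact within 75 k$ is 564.
One optimal bundle: open-data portal + community garden + heat-pump rebates + arts residency (69 k$).
Any selection reaching 564 contains exactly 4 projects.

4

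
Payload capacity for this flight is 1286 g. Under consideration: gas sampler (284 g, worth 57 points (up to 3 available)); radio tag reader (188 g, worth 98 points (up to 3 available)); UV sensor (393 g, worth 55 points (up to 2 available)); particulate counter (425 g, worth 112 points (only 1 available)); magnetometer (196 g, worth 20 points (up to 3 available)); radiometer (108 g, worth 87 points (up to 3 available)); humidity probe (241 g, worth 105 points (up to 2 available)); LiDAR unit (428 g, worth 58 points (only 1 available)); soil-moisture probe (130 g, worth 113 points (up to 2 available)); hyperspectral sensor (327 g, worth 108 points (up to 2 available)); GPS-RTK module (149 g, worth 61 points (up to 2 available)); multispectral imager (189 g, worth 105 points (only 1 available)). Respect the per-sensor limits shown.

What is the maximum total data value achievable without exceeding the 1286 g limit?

Taking the top-ratio sensors first gives 2×radio tag reader + 3×radiometer + 2×soil-moisture probe + multispectral imager for 788 (1149 g).
The 188 g tied up in radio tag reader is better spent on 2×GPS-RTK module — total rises to 812 (1259 g).

812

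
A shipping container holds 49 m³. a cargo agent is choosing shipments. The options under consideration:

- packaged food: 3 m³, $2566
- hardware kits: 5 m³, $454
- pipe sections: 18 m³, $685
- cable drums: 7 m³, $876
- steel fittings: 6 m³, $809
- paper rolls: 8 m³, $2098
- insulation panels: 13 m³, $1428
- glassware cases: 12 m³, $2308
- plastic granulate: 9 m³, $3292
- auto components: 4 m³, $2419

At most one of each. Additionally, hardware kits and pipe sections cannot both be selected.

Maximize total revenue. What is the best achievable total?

Packaged food + cable drums + steel fittings + paper rolls + glassware cases + plastic granulate + auto components uses 49 of the 49 m³ and totals 14368.

14368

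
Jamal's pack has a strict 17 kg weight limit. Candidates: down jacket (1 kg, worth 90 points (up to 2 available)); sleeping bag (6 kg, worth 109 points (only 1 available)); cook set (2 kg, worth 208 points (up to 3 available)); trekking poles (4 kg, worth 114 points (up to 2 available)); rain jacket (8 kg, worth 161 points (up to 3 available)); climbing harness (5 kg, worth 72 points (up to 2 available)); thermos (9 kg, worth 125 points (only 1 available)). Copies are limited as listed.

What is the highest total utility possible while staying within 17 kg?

2×down jacket + 3×cook set + 2×trekking poles uses 16 of the 17 kg and totals 1032.
That's the maximum — no swap from here does better than 1032.

1032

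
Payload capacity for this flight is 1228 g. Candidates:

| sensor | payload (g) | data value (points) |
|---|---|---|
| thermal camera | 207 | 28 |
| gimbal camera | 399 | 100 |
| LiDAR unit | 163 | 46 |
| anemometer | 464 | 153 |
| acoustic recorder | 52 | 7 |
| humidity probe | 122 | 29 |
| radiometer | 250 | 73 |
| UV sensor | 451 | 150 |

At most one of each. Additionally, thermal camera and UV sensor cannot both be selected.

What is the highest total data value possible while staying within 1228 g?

Best packing: anemometer + acoustic recorder + radiometer + UV sensor — 1217 g, 383 total.
Runner-up LiDAR unit + anemometer + humidity probe + UV sensor tops out at 378.

383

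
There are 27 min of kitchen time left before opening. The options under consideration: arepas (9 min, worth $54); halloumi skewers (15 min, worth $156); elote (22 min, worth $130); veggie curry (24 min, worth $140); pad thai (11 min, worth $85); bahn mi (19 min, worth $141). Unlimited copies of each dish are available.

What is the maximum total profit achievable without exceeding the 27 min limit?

Halloumi skewers + pad thai uses 26 of the 27 min and totals 241.
Nothing else within 27 min beats 241.

241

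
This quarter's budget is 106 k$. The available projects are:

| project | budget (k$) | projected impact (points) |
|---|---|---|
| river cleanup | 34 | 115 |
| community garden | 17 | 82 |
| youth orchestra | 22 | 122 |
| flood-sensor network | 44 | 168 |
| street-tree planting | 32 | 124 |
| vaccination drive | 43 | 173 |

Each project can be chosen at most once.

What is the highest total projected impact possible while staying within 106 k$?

443

Filling by ratio: community garden + youth orchestra + vaccination drive for 377, with 24 k$ left unused.
Replace vaccination drive with river cleanup + street-tree planting: the trade gains 66 net, giving 443 at 105 k$.
The closest alternative, community garden + flood-sensor network + vaccination drive, reaches only 423.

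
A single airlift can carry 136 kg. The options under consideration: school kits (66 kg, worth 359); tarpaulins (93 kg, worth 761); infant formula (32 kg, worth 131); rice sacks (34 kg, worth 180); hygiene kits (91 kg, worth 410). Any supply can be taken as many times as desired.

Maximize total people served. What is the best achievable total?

941

By people served per kg: tarpaulins 8.18, school kits 5.44, rice sacks 5.29, hygiene kits 4.51 lead.
Best packing: tarpaulins + rice sacks — 127 kg, 941 total.
Nothing else within 136 kg beats 941.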